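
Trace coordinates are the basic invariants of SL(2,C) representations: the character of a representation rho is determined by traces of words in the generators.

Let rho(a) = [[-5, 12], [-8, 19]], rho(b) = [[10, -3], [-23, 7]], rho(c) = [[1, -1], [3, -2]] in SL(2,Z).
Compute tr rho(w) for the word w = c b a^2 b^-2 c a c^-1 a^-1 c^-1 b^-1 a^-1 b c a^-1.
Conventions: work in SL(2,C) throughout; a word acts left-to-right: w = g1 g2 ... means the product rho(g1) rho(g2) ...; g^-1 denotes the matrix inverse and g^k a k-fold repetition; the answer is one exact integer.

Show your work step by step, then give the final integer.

rho(c) = [[1, -1], [3, -2]]
... * rho(b) = [[10, -3], [-23, 7]]  ->  [[33, -10], [76, -23]]
... * rho(a) = [[-5, 12], [-8, 19]]  ->  [[-85, 206], [-196, 475]]
... * rho(a) = [[-5, 12], [-8, 19]]  ->  [[-1223, 2894], [-2820, 6673]]
... * rho(b^-1) = [[7, 3], [23, 10]]  ->  [[58001, 25271], [133739, 58270]]
... * rho(b^-1) = [[7, 3], [23, 10]]  ->  [[987240, 426713], [2276383, 983917]]
... * rho(c) = [[1, -1], [3, -2]]  ->  [[2267379, -1840666], [5228134, -4244217]]
... * rho(a) = [[-5, 12], [-8, 19]]  ->  [[3388433, -7764106], [7813066, -17902515]]
... * rho(c^-1) = [[-2, 1], [-3, 1]]  ->  [[16515452, -4375673], [38081413, -10089449]]
... * rho(a^-1) = [[19, -12], [8, -5]]  ->  [[278788204, -176307059], [642831255, -406529711]]
... * rho(c^-1) = [[-2, 1], [-3, 1]]  ->  [[-28655231, 102481145], [-66073377, 236301544]]
... * rho(b^-1) = [[7, 3], [23, 10]]  ->  [[2156479718, 938845757], [4972421873, 2164795309]]
... * rho(a^-1) = [[19, -12], [8, -5]]  ->  [[48483880698, -30571985401], [111794378059, -70493039021]]
... * rho(b) = [[10, -3], [-23, 7]]  ->  [[1187994471203, -359455539901], [2739283678073, -828834407324]]
... * rho(c) = [[1, -1], [3, -2]]  ->  [[109627851500, -469083391401], [252780456101, -1081614863425]]
... * rho(a^-1) = [[19, -12], [8, -5]]  ->  [[-1669737952708, 1029882739005], [-3850090241481, 2374708843913]]
tr = -1669737952708 + 2374708843913 = 704970891205

704970891205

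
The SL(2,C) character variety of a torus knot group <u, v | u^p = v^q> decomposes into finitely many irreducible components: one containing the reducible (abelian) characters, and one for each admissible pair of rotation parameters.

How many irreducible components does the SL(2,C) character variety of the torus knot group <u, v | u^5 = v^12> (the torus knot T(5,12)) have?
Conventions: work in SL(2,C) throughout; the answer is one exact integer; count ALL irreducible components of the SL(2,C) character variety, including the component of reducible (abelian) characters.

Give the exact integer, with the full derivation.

23

For T(5,12): irreducibility forces the central element u^5 = v^12 to one of +I, -I.
This locks tr(u) to 2*cos(pi*alpha/5), alpha in 1..4, and tr(v) to 2*cos(pi*beta/12), beta in 1..11, on each component of irreducible characters.
The two central values (-1)^alpha I and (-1)^beta I must be the same matrix, so alpha and beta share a parity.
Counting: 2 odd alphas x 6 odd betas + 2 even alphas x 5 even betas = 12 + 10 = 22.
Total: 22 irreducible-character components + 1 reducible (abelian) component = 23.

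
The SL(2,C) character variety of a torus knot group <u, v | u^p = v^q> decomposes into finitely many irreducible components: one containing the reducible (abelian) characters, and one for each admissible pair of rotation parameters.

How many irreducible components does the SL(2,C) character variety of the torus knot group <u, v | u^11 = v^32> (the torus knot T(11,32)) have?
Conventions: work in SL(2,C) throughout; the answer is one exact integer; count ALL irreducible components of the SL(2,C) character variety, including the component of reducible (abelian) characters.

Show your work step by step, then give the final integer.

156

Gamma = < u, v | u^11 = v^32 > (torus knot T(11,32)); the central element u^11 = v^32 acts as +I or -I in any irreducible SL(2,C) representation.
On an irreducible component, tr(u) is locked at 2*cos(pi*alpha/11) for some alpha in 1..10, and tr(v) at 2*cos(pi*beta/32) for some beta in 1..31.
Consistency of u^11 = (-1)^alpha I with v^32 = (-1)^beta I forces alpha = beta (mod 2).
Enumerate parity-matched pairs: 5*16 odd-odd plus 5*15 even-even gives 155.
That is 155 components of irreducible characters, and with the reducible (abelian) component the total is 156.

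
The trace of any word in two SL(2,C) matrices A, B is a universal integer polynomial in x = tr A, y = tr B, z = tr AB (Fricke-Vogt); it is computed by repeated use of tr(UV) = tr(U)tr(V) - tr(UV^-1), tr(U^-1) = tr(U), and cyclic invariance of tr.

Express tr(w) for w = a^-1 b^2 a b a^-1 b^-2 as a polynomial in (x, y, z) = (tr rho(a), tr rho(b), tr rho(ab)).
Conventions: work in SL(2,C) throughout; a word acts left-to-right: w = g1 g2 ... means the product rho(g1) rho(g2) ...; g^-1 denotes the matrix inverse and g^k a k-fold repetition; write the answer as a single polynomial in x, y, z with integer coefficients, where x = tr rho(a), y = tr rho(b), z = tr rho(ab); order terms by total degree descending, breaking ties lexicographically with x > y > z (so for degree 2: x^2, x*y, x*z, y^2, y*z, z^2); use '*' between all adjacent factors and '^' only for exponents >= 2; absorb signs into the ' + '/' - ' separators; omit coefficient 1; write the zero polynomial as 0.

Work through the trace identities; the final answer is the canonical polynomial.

trace(b a b) = trace(b) * trace(a b) - trace(a)   [square of b] = y*z - x
trace(b^2 a b) = trace(b) * trace(b a b) - trace(b a)   [square of b] = y^2*z - x*y - z
trace(a b a b) = trace(b a) * trace(b a) - trace(1)   [split at a repeated b] = z^2 - 2
trace(a b a) = trace(a) * trace(b a) - trace(b)   [square of a] = x*z - y
trace(b^2 a b a) = trace(b) * trace(a b a b) - trace(a b a)   [square of b] = y*z^2 - x*z - y
trace(a^-1 b^2 a b) = trace(b^2 a b) * trace(a) - trace(b^2 a b a)   [inverse elimination on a] = x*y^2*z - x^2*y - y*z^2 + y
trace(a^-1 b^2 a b a^-1) = trace(a^-1 b^2 a b) * trace(a) - trace(a^-1 b^2 a b a)   [inverse elimination on a] = x^2*y^2*z - x^3*y - x*y*z^2 - y^2*z + 2*x*y + z
trace(b^2 a b^2) = trace(b) * trace(a b^3) - trace(a b^2)   [square of b] = y^3*z - x*y^2 - 2*y*z + x
trace(b^2) = trace(b) * trace(b) - trace(1)   [square of b] = y^2 - 2
trace(a b^2 a) = trace(a) * trace(b^2 a) - trace(b^2)   [square of a] = x*y*z - x^2 - y^2 + 2
trace(b^2 a b^2 a) = trace(b) * trace(a b^2 a b) - trace(a b^2 a)   [square of b] = y^2*z^2 - 2*x*y*z + x^2 - 2
trace(b a^-1 b^2 a b) = trace(b^2 a b^2) * trace(a) - trace(b^2 a b^2 a)   [inverse elimination on a] = x*y^3*z - x^2*y^2 - y^2*z^2 + 2
trace(b^2 a b a b) = trace(b) * trace(b a b a b) - trace(b a b a)   [square of b] = y^2*z^2 - x*y*z - y^2 - z^2 + 2
trace(a b a b a b) = trace(b a b a) * trace(b a) - trace(a b)   [split at a repeated b] = z^3 - 3*z
trace(a b a b a) = trace(a) * trace(b a b a) - trace(b a b)   [square of a] = x*z^2 - y*z - x
trace(b^2 a b a b a) = trace(b) * trace(a b a b a b) - trace(a b a b a)   [square of b] = y*z^3 - x*z^2 - 2*y*z + x
trace(b a^-1 b^2 a b a) = trace(b^2 a b a b) * trace(a) - trace(b^2 a b a b a)   [inverse elimination on a] = x*y^2*z^2 - x^2*y*z - y*z^3 - x*y^2 + 2*y*z + x
trace(a^-1 b^2 a b a^-1 b) = trace(b a^-1 b^2 a b) * trace(a) - trace(b a^-1 b^2 a b a)   [inverse elimination on a] = x^2*y^3*z - x^3*y^2 - 2*x*y^2*z^2 + x^2*y*z + y*z^3 + x*y^2 - 2*y*z + x
trace(b^-1 a^-1 b^2 a b a^-1) = trace(a^-1 b^2 a b a^-1) * trace(b) - trace(a^-1 b^2 a b a^-1 b)   [inverse elimination on b] = x*y^2*z^2 - x^2*y*z - y^3*z - y*z^3 + x*y^2 + 3*y*z - x
trace(a^-1 b^2 a b a^-1 b^-2) = trace(b^-1 a^-1 b^2 a b a^-1) * trace(b) - trace(b^-1 a^-1 b^2 a b a^-1 b)   [inverse elimination on b] = x*y^3*z^2 - 2*x^2*y^2*z - y^4*z - y^2*z^3 + x^3*y + x*y^3 + x*y*z^2 + 4*y^2*z - 3*x*y - z

x*y^3*z^2 - 2*x^2*y^2*z - y^4*z - y^2*z^3 + x^3*y + x*y^3 + x*y*z^2 + 4*y^2*z - 3*x*y - z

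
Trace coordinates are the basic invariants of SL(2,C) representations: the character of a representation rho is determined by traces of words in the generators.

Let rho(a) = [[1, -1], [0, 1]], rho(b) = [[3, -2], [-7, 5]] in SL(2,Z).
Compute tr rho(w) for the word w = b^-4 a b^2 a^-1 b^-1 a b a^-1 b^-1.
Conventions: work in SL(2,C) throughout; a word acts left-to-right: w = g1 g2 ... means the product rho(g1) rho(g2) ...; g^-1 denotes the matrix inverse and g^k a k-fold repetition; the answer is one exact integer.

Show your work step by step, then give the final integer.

rho(b^-1) = [[5, 2], [7, 3]]
... * rho(b^-1) = [[5, 2], [7, 3]]  ->  [[39, 16], [56, 23]]
... * rho(b^-1) = [[5, 2], [7, 3]]  ->  [[307, 126], [441, 181]]
... * rho(b^-1) = [[5, 2], [7, 3]]  ->  [[2417, 992], [3472, 1425]]
... * rho(a) = [[1, -1], [0, 1]]  ->  [[2417, -1425], [3472, -2047]]
... * rho(b) = [[3, -2], [-7, 5]]  ->  [[17226, -11959], [24745, -17179]]
... * rho(b) = [[3, -2], [-7, 5]]  ->  [[135391, -94247], [194488, -135385]]
... * rho(a^-1) = [[1, 1], [0, 1]]  ->  [[135391, 41144], [194488, 59103]]
... * rho(b^-1) = [[5, 2], [7, 3]]  ->  [[964963, 394214], [1386161, 566285]]
... * rho(a) = [[1, -1], [0, 1]]  ->  [[964963, -570749], [1386161, -819876]]
... * rho(b) = [[3, -2], [-7, 5]]  ->  [[6890132, -4783671], [9897615, -6871702]]
... * rho(a^-1) = [[1, 1], [0, 1]]  ->  [[6890132, 2106461], [9897615, 3025913]]
... * rho(b^-1) = [[5, 2], [7, 3]]  ->  [[49195887, 20099647], [70669466, 28872969]]
tr = 49195887 + 28872969 = 78068856

78068856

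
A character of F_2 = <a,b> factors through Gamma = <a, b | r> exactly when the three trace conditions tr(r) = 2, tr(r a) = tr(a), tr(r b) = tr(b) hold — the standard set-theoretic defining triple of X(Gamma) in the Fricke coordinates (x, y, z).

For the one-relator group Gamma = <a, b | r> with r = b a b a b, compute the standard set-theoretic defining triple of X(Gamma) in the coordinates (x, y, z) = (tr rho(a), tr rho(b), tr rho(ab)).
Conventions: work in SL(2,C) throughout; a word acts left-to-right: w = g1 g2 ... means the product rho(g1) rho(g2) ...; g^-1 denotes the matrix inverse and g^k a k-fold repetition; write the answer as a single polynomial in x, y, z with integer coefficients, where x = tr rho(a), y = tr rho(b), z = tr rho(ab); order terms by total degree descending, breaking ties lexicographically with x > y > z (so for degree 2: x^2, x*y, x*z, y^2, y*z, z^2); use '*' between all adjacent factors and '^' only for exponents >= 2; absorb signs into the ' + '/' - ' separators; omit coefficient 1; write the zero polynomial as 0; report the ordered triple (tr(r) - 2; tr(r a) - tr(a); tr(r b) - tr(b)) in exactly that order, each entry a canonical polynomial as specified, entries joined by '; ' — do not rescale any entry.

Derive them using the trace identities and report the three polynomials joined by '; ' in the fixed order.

y*z^2 - x*z - y - 2; z^3 - x - 3*z; y^2*z^2 - x*y*z - y^2 - z^2 - y + 2

reduce: trace(a b a b) = trace(b a) trace(b a) - trace(1)   [split at a repeated b] = z^2 - 2
reduce: trace(a b a) = trace(a) trace(b a) - trace(b)   [square of a] = x*z - y
so trace(b a b a b) = trace(b) trace(a b a b) - trace(a b a)   [square of b] = y*z^2 - x*z - y
reduce: trace(b a b a b a) = trace(b a) trace(b a b a) - trace(b^-1 a^-1)   [split at repeated b] = z^3 - 3*z
trace(b a b a b^2) = trace(b) trace(b a b a b) - trace(b a b a) = y^2*z^2 - x*y*z - y^2 - z^2 + 2
assemble the triple (trace(r) - 2; trace(r a) - x; trace(r b) - y)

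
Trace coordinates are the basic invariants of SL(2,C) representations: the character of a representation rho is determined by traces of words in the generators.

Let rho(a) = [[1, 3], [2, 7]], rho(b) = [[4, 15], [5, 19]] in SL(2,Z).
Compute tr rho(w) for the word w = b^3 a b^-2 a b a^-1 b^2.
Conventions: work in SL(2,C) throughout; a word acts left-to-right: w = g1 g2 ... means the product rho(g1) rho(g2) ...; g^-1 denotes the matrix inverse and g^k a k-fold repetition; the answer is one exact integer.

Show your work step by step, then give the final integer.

rho(b) = [[4, 15], [5, 19]]
... * rho(b) = [[4, 15], [5, 19]]  ->  [[91, 345], [115, 436]]
... * rho(b) = [[4, 15], [5, 19]]  ->  [[2089, 7920], [2640, 10009]]
... * rho(a) = [[1, 3], [2, 7]]  ->  [[17929, 61707], [22658, 77983]]
... * rho(b^-1) = [[19, -15], [-5, 4]]  ->  [[32116, -22107], [40587, -27938]]
... * rho(b^-1) = [[19, -15], [-5, 4]]  ->  [[720739, -570168], [910843, -720557]]
... * rho(a) = [[1, 3], [2, 7]]  ->  [[-419597, -1828959], [-530271, -2311370]]
... * rho(b) = [[4, 15], [5, 19]]  ->  [[-10823183, -41044176], [-13677934, -51870095]]
... * rho(a^-1) = [[7, -3], [-2, 1]]  ->  [[6326071, -8574627], [7994652, -10836293]]
... * rho(b) = [[4, 15], [5, 19]]  ->  [[-17568851, -68026848], [-22202857, -85969787]]
... * rho(b) = [[4, 15], [5, 19]]  ->  [[-410409644, -1556042877], [-518660363, -1966468808]]
tr = -410409644 + -1966468808 = -2376878452

-2376878452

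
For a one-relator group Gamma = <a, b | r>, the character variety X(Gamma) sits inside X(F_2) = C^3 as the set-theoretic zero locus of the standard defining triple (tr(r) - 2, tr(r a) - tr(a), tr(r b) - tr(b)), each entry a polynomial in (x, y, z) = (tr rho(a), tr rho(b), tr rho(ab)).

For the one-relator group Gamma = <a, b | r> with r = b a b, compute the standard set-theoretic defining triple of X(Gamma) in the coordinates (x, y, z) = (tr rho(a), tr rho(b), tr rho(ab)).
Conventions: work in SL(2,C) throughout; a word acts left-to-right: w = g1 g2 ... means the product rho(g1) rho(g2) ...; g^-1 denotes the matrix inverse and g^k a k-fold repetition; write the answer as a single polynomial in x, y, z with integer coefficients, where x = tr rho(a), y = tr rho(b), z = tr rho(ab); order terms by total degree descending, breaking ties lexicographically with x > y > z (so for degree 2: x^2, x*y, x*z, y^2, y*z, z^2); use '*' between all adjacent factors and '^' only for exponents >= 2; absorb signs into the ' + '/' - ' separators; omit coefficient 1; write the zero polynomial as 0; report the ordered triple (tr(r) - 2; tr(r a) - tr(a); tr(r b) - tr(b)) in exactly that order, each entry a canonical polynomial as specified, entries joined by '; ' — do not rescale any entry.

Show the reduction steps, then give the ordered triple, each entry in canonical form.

trace(b a b) = trace(b) * trace(a b) - trace(a)   [square of b] = y*z - x
trace(b a b a) = trace(a b) * trace(a b) - trace(1)   [split at repeated a] = z^2 - 2
trace(b a b^2) = trace(b) * trace(b a b) - trace(b a) = y^2*z - x*y - z
assemble the triple (trace(r) - 2; trace(r a) - x; trace(r b) - y)

y*z - x - 2; z^2 - x - 2; y^2*z - x*y - y - z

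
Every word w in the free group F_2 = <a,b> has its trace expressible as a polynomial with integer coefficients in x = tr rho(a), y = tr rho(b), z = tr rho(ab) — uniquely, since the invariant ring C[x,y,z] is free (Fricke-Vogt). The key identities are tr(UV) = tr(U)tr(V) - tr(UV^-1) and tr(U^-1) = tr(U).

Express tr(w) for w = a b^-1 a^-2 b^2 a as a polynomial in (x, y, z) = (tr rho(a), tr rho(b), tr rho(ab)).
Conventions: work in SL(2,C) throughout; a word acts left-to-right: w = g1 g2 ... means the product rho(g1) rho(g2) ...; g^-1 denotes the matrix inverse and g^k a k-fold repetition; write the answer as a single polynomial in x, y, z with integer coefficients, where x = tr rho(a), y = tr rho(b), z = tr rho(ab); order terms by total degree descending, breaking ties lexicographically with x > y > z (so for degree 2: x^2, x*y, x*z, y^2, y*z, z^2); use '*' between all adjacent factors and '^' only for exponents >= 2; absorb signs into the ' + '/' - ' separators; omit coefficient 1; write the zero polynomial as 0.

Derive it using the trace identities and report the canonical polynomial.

-x^3*y^2*z + x^4*y + x^2*y^3 + x^2*y*z^2 - 4*x^2*y + y

trace(b a^2) = trace(a) trace(b a) - trace(b) = x*z - y
trace(b^2 a) = trace(b) trace(a b) - trace(a) = y*z - x
trace(b^2) = trace(b) trace(b) - trace(1) = y^2 - 2
trace(a b^2 a) = trace(a) trace(b^2 a) - trace(b^2) = x*y*z - x^2 - y^2 + 2
trace(a b^2 a^2) = trace(a) trace(a b^2 a) - trace(a b^2) = x^2*y*z - x^3 - x*y^2 - y*z + 3*x
trace(b a b a) = trace(a b) trace(a b) - trace(1) = z^2 - 2
trace(a^2 b a b) = trace(a) trace(b a b a) - trace(b a b) = x*z^2 - y*z - x
trace(a^2 b a) = trace(a) trace(a b a) - trace(a b) = x^2*z - x*y - z
trace(a b^2 a^2 b) = trace(b) trace(a^2 b a b) - trace(a^2 b a) = x*y*z^2 - x^2*z - y^2*z + z
trace(b^2 a^2 b^-1 a) = trace(a b^2 a^2) trace(b) - trace(a b^2 a^2 b) = x^2*y^2*z - x^3*y - x*y^3 - x*y*z^2 + x^2*z + 3*x*y - z
trace(b^2 a^2 b^-1 a^-1) = trace(b^2 a^2 b^-1) trace(a) - trace(b^2 a^2 b^-1 a) = -x^2*y^2*z + x^3*y + x*y^3 + x*y*z^2 - 4*x*y + z
trace(a b^-1 a^-2 b^2 a) = trace(b^2 a^2 b^-1 a^-1) trace(a) - trace(b^2 a^2 b^-1) = -x^3*y^2*z + x^4*y + x^2*y^3 + x^2*y*z^2 - 4*x^2*y + y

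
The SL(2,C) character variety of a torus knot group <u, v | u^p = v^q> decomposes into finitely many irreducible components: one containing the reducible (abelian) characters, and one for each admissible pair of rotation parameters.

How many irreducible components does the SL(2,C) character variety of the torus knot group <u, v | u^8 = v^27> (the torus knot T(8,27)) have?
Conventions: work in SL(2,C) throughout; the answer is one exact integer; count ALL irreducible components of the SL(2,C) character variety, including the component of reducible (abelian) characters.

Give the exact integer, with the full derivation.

In the torus knot group T(8,27), u^8 = v^27 is central, so an irreducible representation sends it to +I or -I (Schur).
On an irreducible component, tr(u) is locked at 2*cos(pi*alpha/8) for some alpha in 1..7, and tr(v) at 2*cos(pi*beta/27) for some beta in 1..26.
Consistency of u^8 = (-1)^alpha I with v^27 = (-1)^beta I forces alpha = beta (mod 2).
Enumerate parity-matched pairs: 4*13 odd-odd plus 3*13 even-even gives 91.
components with irreducible characters: 91; plus the single component of reducible (abelian) characters: total 92.

92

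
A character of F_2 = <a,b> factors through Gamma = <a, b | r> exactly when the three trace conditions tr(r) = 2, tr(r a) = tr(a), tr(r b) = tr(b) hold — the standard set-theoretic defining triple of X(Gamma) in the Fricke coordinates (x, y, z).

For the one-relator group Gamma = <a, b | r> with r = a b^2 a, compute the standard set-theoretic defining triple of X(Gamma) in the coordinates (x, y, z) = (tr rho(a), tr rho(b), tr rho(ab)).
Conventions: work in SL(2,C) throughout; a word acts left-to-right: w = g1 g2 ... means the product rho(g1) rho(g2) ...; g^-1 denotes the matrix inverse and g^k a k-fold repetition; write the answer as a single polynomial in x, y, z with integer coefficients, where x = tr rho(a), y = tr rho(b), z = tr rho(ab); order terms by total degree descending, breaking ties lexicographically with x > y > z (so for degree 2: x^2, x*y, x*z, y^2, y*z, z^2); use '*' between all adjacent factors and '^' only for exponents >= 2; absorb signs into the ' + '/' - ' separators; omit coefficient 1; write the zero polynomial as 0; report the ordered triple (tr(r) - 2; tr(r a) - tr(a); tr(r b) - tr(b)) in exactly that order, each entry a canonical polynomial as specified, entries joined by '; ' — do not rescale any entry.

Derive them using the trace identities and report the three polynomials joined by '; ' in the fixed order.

x*y*z - x^2 - y^2; x^2*y*z - x^3 - x*y^2 - y*z + 2*x; y*z^2 - x*z - 2*y

tr(b^2 a) = tr(b) tr(a b) - tr(a)   [square of b] = y*z - x
tr(b^2) = tr(b) tr(b) - tr(1)   [square of b] = y^2 - 2
tr(a b^2 a) = tr(a) tr(b^2 a) - tr(b^2)   [square of a] = x*y*z - x^2 - y^2 + 2
tr(b a^2) = tr(a) tr(b a) - tr(b) = x*z - y
tr(a^3 b) = tr(a) tr(b a^2) - tr(b a) = x^2*z - x*y - z
tr(a^2) = tr(a) tr(a) - tr(1) = x^2 - 2
tr(a^3) = tr(a) tr(a^2) - tr(a) = x^3 - 3*x
tr(a b^2 a^2) = tr(b) tr(a^3 b) - tr(a^3) = x^2*y*z - x^3 - x*y^2 - y*z + 3*x
tr(a b a b) = tr(b a) tr(b a) - tr(1)   [split at repeated b] = z^2 - 2
tr(a b^2 a b) = tr(b) tr(a b a b) - tr(a b a) = y*z^2 - x*z - y
assemble the triple (tr(r) - 2; tr(r a) - x; tr(r b) - y)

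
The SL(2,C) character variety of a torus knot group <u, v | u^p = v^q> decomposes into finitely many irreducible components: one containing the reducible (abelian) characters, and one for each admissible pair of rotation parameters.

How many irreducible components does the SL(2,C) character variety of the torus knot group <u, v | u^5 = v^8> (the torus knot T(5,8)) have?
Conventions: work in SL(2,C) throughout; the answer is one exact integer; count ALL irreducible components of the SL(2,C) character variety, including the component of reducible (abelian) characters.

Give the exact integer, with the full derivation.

15

Gamma = < u, v | u^5 = v^8 > (torus knot T(5,8)); the central element u^5 = v^8 acts as +I or -I in any irreducible SL(2,C) representation.
On an irreducible component, tr(u) is locked at 2*cos(pi*alpha/5) for some alpha in 1..4, and tr(v) at 2*cos(pi*beta/8) for some beta in 1..7.
u^5 = (-1)^alpha I and v^8 = (-1)^beta I must agree, so alpha and beta have equal parity.
Counting: 2 odd alphas x 4 odd betas + 2 even alphas x 3 even betas = 8 + 6 = 14.
Total: 14 irreducible-character components + 1 reducible (abelian) component = 15.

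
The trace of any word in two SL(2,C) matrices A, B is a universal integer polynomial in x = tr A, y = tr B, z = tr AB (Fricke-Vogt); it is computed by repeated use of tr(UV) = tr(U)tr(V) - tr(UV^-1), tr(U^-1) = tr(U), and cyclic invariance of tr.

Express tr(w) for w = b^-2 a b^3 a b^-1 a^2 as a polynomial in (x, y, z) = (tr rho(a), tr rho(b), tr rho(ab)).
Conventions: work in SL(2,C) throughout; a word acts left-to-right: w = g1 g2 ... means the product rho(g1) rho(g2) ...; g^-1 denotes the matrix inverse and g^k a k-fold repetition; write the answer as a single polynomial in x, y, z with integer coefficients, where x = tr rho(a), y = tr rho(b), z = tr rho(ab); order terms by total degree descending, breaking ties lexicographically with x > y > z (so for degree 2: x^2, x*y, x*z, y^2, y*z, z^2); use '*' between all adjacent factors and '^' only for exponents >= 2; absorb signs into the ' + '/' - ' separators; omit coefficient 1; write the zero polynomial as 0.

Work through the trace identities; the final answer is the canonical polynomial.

use: trace(a^2 b) = trace(a) * trace(b a) - trace(b)  (reduce the a square) = x*z - y
trace(a^2) = trace(a) * trace(a) - trace(1)  (reduce the a square) = x^2 - 2
trace(a b^2 a) = trace(b) * trace(a^2 b) - trace(a^2)  (reduce the b square) = x*y*z - x^2 - y^2 + 2
apply: trace(a b^2) = trace(b) * trace(a b) - trace(a)  (reduce the b square) = y*z - x
use: trace(b^2 a^3) = trace(a) * trace(a b^2 a) - trace(a b^2)  (reduce the a square) = x^2*y*z - x^3 - x*y^2 - y*z + 3*x
trace(b a^4 b) = trace(a) * trace(b^2 a^3) - trace(b^2 a^2)  (reduce the a square) = x^3*y*z - x^4 - x^2*y^2 - 2*x*y*z + 4*x^2 + y^2 - 2
apply: trace(a b a^2) = trace(a) * trace(a b a) - trace(a b)  (reduce the a square) = x^2*z - x*y - z
trace(b a^4) = trace(a) * trace(a b a^2) - trace(a b a)  (reduce the a square) = x^3*z - x^2*y - 2*x*z + y
trace(a b^3 a^3) = trace(b) * trace(b a^4 b) - trace(b a^4)  (reduce the b square) = x^3*y^2*z - x^4*y - x^2*y^3 - x^3*z - 2*x*y^2*z + 5*x^2*y + y^3 + 2*x*z - 3*y
apply: trace(a b a b) = trace(a b) * trace(a b) - trace(1)  (split on a) = z^2 - 2
use: trace(b a b^2 a) = trace(b) * trace(a b a b) - trace(a b a)  (reduce the b square) = y*z^2 - x*z - y
trace(b a b^2) = trace(b) * trace(a b^2) - trace(a b)  (reduce the b square) = y^2*z - x*y - z
use: trace(b a b^2 a^2) = trace(a) * trace(b a b^2 a) - trace(b a b^2)  (reduce the a square) = x*y*z^2 - x^2*z - y^2*z + z
trace(a^3 b a b^2) = trace(a) * trace(b a b^2 a^2) - trace(b a b^2 a)  (reduce the a square) = x^2*y*z^2 - x^3*z - x*y^2*z - y*z^2 + 2*x*z + y
apply: trace(b a b a^2) = trace(a) * trace(b a b a) - trace(b a b)  (reduce the a square) = x*z^2 - y*z - x
apply: trace(a^3 b a b) = trace(a) * trace(b a b a^2) - trace(b a b a)  (reduce the a square) = x^2*z^2 - x*y*z - x^2 - z^2 + 2
trace(a b^3 a^3 b) = trace(b) * trace(a^3 b a b^2) - trace(a^3 b a b)  (reduce the b square) = x^2*y^2*z^2 - x^3*y*z - x*y^3*z - x^2*z^2 - y^2*z^2 + 3*x*y*z + x^2 + y^2 + z^2 - 2
trace(a b^3 a^3 b^-1) = trace(a b^3 a^3) * trace(b) - trace(a b^3 a^3 b)  (eliminate b^-1) = x^3*y^3*z - x^4*y^2 - x^2*y^4 - x^2*y^2*z^2 - x*y^3*z + 5*x^2*y^2 + x^2*z^2 + y^4 + y^2*z^2 - x*y*z - x^2 - 4*y^2 - z^2 + 2
trace(a^2 b^-2 a b^3 a) = trace(a b^3 a^3 b^-1) * trace(b) - trace(a b^3 a^3)  (eliminate b^-1) = x^3*y^4*z - x^4*y^3 - x^2*y^5 - x^2*y^3*z^2 - x^3*y^2*z - x*y^4*z + x^4*y + 6*x^2*y^3 + x^2*y*z^2 + y^5 + y^3*z^2 + x^3*z + x*y^2*z - 6*x^2*y - 5*y^3 - y*z^2 - 2*x*z + 5*y
apply: trace(b^3 a b a) = trace(b) * trace(b a b a b) - trace(b a b a)  (reduce the b square) = y^2*z^2 - x*y*z - y^2 - z^2 + 2
trace(b^3 a b) = trace(b) * trace(a b^3) - trace(a b^2)  (reduce the b square) = y^3*z - x*y^2 - 2*y*z + x
trace(a b^3 a b a) = trace(a) * trace(b^3 a b a) - trace(b^3 a b)  (reduce the a square) = x*y^2*z^2 - x^2*y*z - y^3*z - x*z^2 + 2*y*z + x
use: trace(a b^3 a b a^2) = trace(a) * trace(a b^3 a b a) - trace(a b^3 a b)  (reduce the a square) = x^2*y^2*z^2 - x^3*y*z - x*y^3*z - x^2*z^2 - y^2*z^2 + 3*x*y*z + x^2 + y^2 + z^2 - 2
apply: trace(a b a b a b) = trace(b a b a) * trace(b a) - trace(a b)  (split on b) = z^3 - 3*z
trace(b a b^2 a b a) = trace(b) * trace(a b a b a b) - trace(a b a b a)  (reduce the b square) = y*z^3 - x*z^2 - 2*y*z + x
trace(b a b^2 a b) = trace(b) * trace(a b^2 a b) - trace(a b^2 a)  (reduce the b square) = y^2*z^2 - 2*x*y*z + x^2 - 2
trace(a b a^2 b a b^2) = trace(a) * trace(b a b^2 a b a) - trace(b a b^2 a b)  (reduce the a square) = x*y*z^3 - x^2*z^2 - y^2*z^2 + 2
trace(a b a^2 b a b) = trace(a) * trace(b a b a b a) - trace(b a b a b)  (reduce the a square) = x*z^3 - y*z^2 - 2*x*z + y
trace(a b^3 a b a^2 b) = trace(b) * trace(a b a^2 b a b^2) - trace(a b a^2 b a b)  (reduce the b square) = x*y^2*z^3 - x^2*y*z^2 - y^3*z^2 - x*z^3 + y*z^2 + 2*x*z + y
trace(b^-1 a b^3 a b a^2) = trace(a b^3 a b a^2) * trace(b) - trace(a b^3 a b a^2 b)  (eliminate b^-1) = x^2*y^3*z^2 - x^3*y^2*z - x*y^4*z - x*y^2*z^3 + 3*x*y^2*z + x*z^3 + x^2*y + y^3 - 2*x*z - 3*y
trace(a^2 b^-2 a b^3 a b) = trace(b^-1 a b^3 a b a^2) * trace(b) - trace(b^-1 a b^3 a b a^2 b)  (eliminate b^-1) = x^2*y^4*z^2 - x^3*y^3*z - x*y^5*z - x*y^3*z^3 - x^2*y^2*z^2 + x^3*y*z + 4*x*y^3*z + x*y*z^3 + x^2*y^2 + x^2*z^2 + y^4 + y^2*z^2 - 5*x*y*z - x^2 - 4*y^2 - z^2 + 2
trace(b^-2 a b^3 a b^-1 a^2) = trace(a^2 b^-2 a b^3 a) * trace(b) - trace(a^2 b^-2 a b^3 a b)  (eliminate b^-1) = x^3*y^5*z - x^4*y^4 - x^2*y^6 - 2*x^2*y^4*z^2 + x*y^3*z^3 + x^4*y^2 + 6*x^2*y^4 + 2*x^2*y^2*z^2 + y^6 + y^4*z^2 - 3*x*y^3*z - x*y*z^3 - 7*x^2*y^2 - x^2*z^2 - 6*y^4 - 2*y^2*z^2 + 3*x*y*z + x^2 + 9*y^2 + z^2 - 2

x^3*y^5*z - x^4*y^4 - x^2*y^6 - 2*x^2*y^4*z^2 + x*y^3*z^3 + x^4*y^2 + 6*x^2*y^4 + 2*x^2*y^2*z^2 + y^6 + y^4*z^2 - 3*x*y^3*z - x*y*z^3 - 7*x^2*y^2 - x^2*z^2 - 6*y^4 - 2*y^2*z^2 + 3*x*y*z + x^2 + 9*y^2 + z^2 - 2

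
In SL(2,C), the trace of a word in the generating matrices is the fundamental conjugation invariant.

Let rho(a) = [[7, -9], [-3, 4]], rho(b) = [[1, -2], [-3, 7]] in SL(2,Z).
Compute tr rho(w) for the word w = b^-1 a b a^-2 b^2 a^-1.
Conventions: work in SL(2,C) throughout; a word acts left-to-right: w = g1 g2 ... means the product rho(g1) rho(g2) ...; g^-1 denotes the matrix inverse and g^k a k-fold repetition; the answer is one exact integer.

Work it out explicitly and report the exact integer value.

-1856527

rho(b^-1) = [[7, 2], [3, 1]]
... * rho(a) = [[7, -9], [-3, 4]]  ->  [[43, -55], [18, -23]]
... * rho(b) = [[1, -2], [-3, 7]]  ->  [[208, -471], [87, -197]]
... * rho(a^-1) = [[4, 9], [3, 7]]  ->  [[-581, -1425], [-243, -596]]
... * rho(a^-1) = [[4, 9], [3, 7]]  ->  [[-6599, -15204], [-2760, -6359]]
... * rho(b) = [[1, -2], [-3, 7]]  ->  [[39013, -93230], [16317, -38993]]
... * rho(b) = [[1, -2], [-3, 7]]  ->  [[318703, -730636], [133296, -305585]]
... * rho(a^-1) = [[4, 9], [3, 7]]  ->  [[-917096, -2246125], [-383571, -939431]]
tr = -917096 + -939431 = -1856527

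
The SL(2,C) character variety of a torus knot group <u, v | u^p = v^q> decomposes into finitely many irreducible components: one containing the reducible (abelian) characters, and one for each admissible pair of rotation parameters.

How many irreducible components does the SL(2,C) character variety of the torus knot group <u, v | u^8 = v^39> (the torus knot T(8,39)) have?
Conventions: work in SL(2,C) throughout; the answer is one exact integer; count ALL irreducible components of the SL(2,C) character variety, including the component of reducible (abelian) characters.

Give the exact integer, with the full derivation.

134

For T(8,39): irreducibility forces the central element u^8 = v^39 to one of +I, -I.
So on each irreducible component the traces are pinned: tr(u) = 2*cos(pi*alpha/8) with 1 <= alpha <= 7, tr(v) = 2*cos(pi*beta/39) with 1 <= beta <= 38.
u^8 = (-1)^alpha I and v^39 = (-1)^beta I must agree, so alpha and beta have equal parity.
Enumerate parity-matched pairs: 4*19 odd-odd plus 3*19 even-even gives 133.
That is 133 components of irreducible characters, and with the reducible (abelian) component the total is 134.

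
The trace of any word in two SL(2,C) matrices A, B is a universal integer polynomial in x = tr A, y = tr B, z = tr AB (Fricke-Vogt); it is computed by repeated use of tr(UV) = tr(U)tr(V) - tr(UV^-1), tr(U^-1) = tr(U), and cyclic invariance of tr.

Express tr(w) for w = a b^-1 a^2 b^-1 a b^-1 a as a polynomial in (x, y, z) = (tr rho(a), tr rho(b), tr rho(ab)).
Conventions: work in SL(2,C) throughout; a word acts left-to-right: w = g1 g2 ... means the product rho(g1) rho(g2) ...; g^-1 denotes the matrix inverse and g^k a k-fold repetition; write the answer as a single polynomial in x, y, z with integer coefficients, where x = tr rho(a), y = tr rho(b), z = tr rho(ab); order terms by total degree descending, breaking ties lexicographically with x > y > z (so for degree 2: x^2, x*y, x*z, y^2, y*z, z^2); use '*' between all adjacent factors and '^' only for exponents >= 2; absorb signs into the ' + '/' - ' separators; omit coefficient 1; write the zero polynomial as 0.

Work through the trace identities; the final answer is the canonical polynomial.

trace(a^2) = trace(a)*trace(a) - trace(1)   [square of a] = x^2 - 2
trace(a^3) = trace(a)*trace(a^2) - trace(a)   [square of a] = x^3 - 3*x
so trace(a^4) = trace(a)*trace(a^3) - trace(a^2)   [square of a] = x^4 - 4*x^2 + 2
so trace(a^5) = trace(a)*trace(a^4) - trace(a^3)   [square of a] = x^5 - 5*x^3 + 5*x
trace(b a^2) = trace(a)*trace(b a) - trace(b)   [square of a] = x*z - y
reduce: trace(b a^3) = trace(a)*trace(b a^2) - trace(b a)   [square of a] = x^2*z - x*y - z
trace(a^3 b a) = trace(a)*trace(b a^3) - trace(b a^2)   [square of a] = x^3*z - x^2*y - 2*x*z + y
reduce: trace(a^5 b) = trace(a)*trace(a^3 b a) - trace(a^3 b)   [square of a] = x^4*z - x^3*y - 3*x^2*z + 2*x*y + z
reduce: trace(a^3 b^-1 a^2) = trace(a^5)*trace(b) - trace(a^5 b)   [inverse elimination on b] = x^5*y - x^4*z - 4*x^3*y + 3*x^2*z + 3*x*y - z
trace(b a b a) = trace(a b)*trace(a b) - trace(1)   [split at a repeated a] = z^2 - 2
trace(b a b) = trace(b)*trace(a b) - trace(a)   [square of b] = y*z - x
so trace(b a^2 b a) = trace(a)*trace(b a b a) - trace(b a b)   [square of a] = x*z^2 - y*z - x
so trace(b^2) = trace(b)*trace(b) - trace(1)   [square of b] = y^2 - 2
trace(b a^2 b) = trace(a)*trace(b^2 a) - trace(b^2)   [square of a] = x*y*z - x^2 - y^2 + 2
trace(a b a^2 b a) = trace(a)*trace(b a^2 b a) - trace(b a^2 b)   [square of a] = x^2*z^2 - 2*x*y*z + y^2 - 2
reduce: trace(a^2 b a^3 b) = trace(a)*trace(a b a^2 b a) - trace(a b a^2 b)   [square of a] = x^3*z^2 - 2*x^2*y*z + x*y^2 - x*z^2 + y*z - x
trace(a^3 b^-1 a^2 b) = trace(a^2 b a^3)*trace(b) - trace(a^2 b a^3 b)   [inverse elimination on b] = x^4*y*z - x^3*y^2 - x^3*z^2 - x^2*y*z + x*y^2 + x*z^2 + x
reduce: trace(a b^-1 a^2 b^-1 a^2) = trace(a^3 b^-1 a^2)*trace(b) - trace(a^3 b^-1 a^2 b)   [inverse elimination on b] = x^5*y^2 - 2*x^4*y*z - 3*x^3*y^2 + x^3*z^2 + 4*x^2*y*z + 2*x*y^2 - x*z^2 - y*z - x
trace(a b a b a^2) = trace(a)*trace(a b a b a) - trace(a b a b)   [square of a] = x^2*z^2 - x*y*z - x^2 - z^2 + 2
so trace(a^4 b a b) = trace(a)*trace(a b a b a^2) - trace(a b a b a)   [square of a] = x^3*z^2 - x^2*y*z - x^3 - 2*x*z^2 + y*z + 3*x
trace(a^2 b a b^-1 a^2) = trace(a^4 b a)*trace(b) - trace(a^4 b a b)   [inverse elimination on b] = x^4*y*z - x^3*y^2 - x^3*z^2 - 2*x^2*y*z + x^3 + 2*x*y^2 + 2*x*z^2 - 3*x
trace(b a b a b a) = trace(a b)*trace(a b a b) - trace(a^-1 b^-1)   [split at a repeated a] = z^3 - 3*z
trace(b a b a b) = trace(b)*trace(a b a b) - trace(a b a)   [square of b] = y*z^2 - x*z - y
trace(b a^2 b a b a) = trace(a)*trace(b a b a b a) - trace(b a b a b)   [square of a] = x*z^3 - y*z^2 - 2*x*z + y
reduce: trace(b a b^2) = trace(b)*trace(a b^2) - trace(a b)   [square of b] = y^2*z - x*y - z
reduce: trace(b a^2 b a b) = trace(a)*trace(b a b^2 a) - trace(b a b^2)   [square of a] = x*y*z^2 - x^2*z - y^2*z + z
trace(a^2 b a^2 b a b) = trace(a)*trace(b a^2 b a b a) - trace(b a^2 b a b)   [square of a] = x^2*z^3 - 2*x*y*z^2 - x^2*z + y^2*z + x*y - z
so trace(a^2 b a b^-1 a^2 b) = trace(a^2 b a^2 b a)*trace(b) - trace(a^2 b a^2 b a b)   [inverse elimination on b] = x^3*y*z^2 - 2*x^2*y^2*z - x^2*z^3 + x*y^3 + x*y*z^2 + x^2*z - 2*x*y + z
trace(a b^-1 a^2 b^-1 a^2 b) = trace(a^2 b a b^-1 a^2)*trace(b) - trace(a^2 b a b^-1 a^2 b)   [inverse elimination on b] = x^4*y^2*z - x^3*y^3 - 2*x^3*y*z^2 + x^2*z^3 + x^3*y + x*y^3 + x*y*z^2 - x^2*z - x*y - z
trace(a b^-1 a^2 b^-1 a b^-1 a) = trace(a b^-1 a^2 b^-1 a^2)*trace(b) - trace(a b^-1 a^2 b^-1 a^2 b)   [inverse elimination on b] = x^5*y^3 - 3*x^4*y^2*z - 2*x^3*y^3 + 3*x^3*y*z^2 + 4*x^2*y^2*z - x^2*z^3 - x^3*y + x*y^3 - 2*x*y*z^2 + x^2*z - y^2*z + z

x^5*y^3 - 3*x^4*y^2*z - 2*x^3*y^3 + 3*x^3*y*z^2 + 4*x^2*y^2*z - x^2*z^3 - x^3*y + x*y^3 - 2*x*y*z^2 + x^2*z - y^2*z + z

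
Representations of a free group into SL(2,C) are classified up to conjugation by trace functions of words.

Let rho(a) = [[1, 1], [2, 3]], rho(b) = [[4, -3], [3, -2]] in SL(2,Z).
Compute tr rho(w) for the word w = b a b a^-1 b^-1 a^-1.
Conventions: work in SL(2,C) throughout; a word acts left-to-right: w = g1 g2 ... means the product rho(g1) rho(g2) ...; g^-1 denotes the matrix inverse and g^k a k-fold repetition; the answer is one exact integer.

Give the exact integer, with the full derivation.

rho(b) = [[4, -3], [3, -2]]
... * rho(a) = [[1, 1], [2, 3]]  ->  [[-2, -5], [-1, -3]]
... * rho(b) = [[4, -3], [3, -2]]  ->  [[-23, 16], [-13, 9]]
... * rho(a^-1) = [[3, -1], [-2, 1]]  ->  [[-101, 39], [-57, 22]]
... * rho(b^-1) = [[-2, 3], [-3, 4]]  ->  [[85, -147], [48, -83]]
... * rho(a^-1) = [[3, -1], [-2, 1]]  ->  [[549, -232], [310, -131]]
tr = 549 + -131 = 418

418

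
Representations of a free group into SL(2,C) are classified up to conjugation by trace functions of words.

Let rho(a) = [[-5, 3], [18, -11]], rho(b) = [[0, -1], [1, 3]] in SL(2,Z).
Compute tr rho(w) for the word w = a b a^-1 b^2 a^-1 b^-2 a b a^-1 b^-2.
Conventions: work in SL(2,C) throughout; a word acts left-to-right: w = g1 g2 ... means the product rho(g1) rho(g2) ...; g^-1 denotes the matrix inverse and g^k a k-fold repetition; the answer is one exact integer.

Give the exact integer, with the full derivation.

9846992

rho(a) = [[-5, 3], [18, -11]]
... * rho(b) = [[0, -1], [1, 3]]  ->  [[3, 14], [-11, -51]]
... * rho(a^-1) = [[-11, -3], [-18, -5]]  ->  [[-285, -79], [1039, 288]]
... * rho(b) = [[0, -1], [1, 3]]  ->  [[-79, 48], [288, -175]]
... * rho(b) = [[0, -1], [1, 3]]  ->  [[48, 223], [-175, -813]]
... * rho(a^-1) = [[-11, -3], [-18, -5]]  ->  [[-4542, -1259], [16559, 4590]]
... * rho(b^-1) = [[3, 1], [-1, 0]]  ->  [[-12367, -4542], [45087, 16559]]
... * rho(b^-1) = [[3, 1], [-1, 0]]  ->  [[-32559, -12367], [118702, 45087]]
... * rho(a) = [[-5, 3], [18, -11]]  ->  [[-59811, 38360], [218056, -139851]]
... * rho(b) = [[0, -1], [1, 3]]  ->  [[38360, 174891], [-139851, -637609]]
... * rho(a^-1) = [[-11, -3], [-18, -5]]  ->  [[-3569998, -989535], [13015323, 3607598]]
... * rho(b^-1) = [[3, 1], [-1, 0]]  ->  [[-9720459, -3569998], [35438371, 13015323]]
... * rho(b^-1) = [[3, 1], [-1, 0]]  ->  [[-25591379, -9720459], [93299790, 35438371]]
tr = -25591379 + 35438371 = 9846992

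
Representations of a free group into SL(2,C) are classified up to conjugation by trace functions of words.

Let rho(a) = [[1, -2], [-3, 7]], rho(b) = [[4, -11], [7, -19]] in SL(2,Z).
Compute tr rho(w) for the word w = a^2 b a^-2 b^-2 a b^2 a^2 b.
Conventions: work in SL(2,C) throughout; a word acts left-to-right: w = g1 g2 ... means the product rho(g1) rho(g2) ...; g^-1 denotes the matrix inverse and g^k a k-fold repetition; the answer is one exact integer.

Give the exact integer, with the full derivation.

rho(a) = [[1, -2], [-3, 7]]
... * rho(a) = [[1, -2], [-3, 7]]  ->  [[7, -16], [-24, 55]]
... * rho(b) = [[4, -11], [7, -19]]  ->  [[-84, 227], [289, -781]]
... * rho(a^-1) = [[7, 2], [3, 1]]  ->  [[93, 59], [-320, -203]]
... * rho(a^-1) = [[7, 2], [3, 1]]  ->  [[828, 245], [-2849, -843]]
... * rho(b^-1) = [[-19, 11], [-7, 4]]  ->  [[-17447, 10088], [60032, -34711]]
... * rho(b^-1) = [[-19, 11], [-7, 4]]  ->  [[260877, -151565], [-897631, 521508]]
... * rho(a) = [[1, -2], [-3, 7]]  ->  [[715572, -1582709], [-2462155, 5445818]]
... * rho(b) = [[4, -11], [7, -19]]  ->  [[-8216675, 22200179], [28272106, -76386837]]
... * rho(b) = [[4, -11], [7, -19]]  ->  [[122534553, -331419976], [-421619435, 1140356737]]
... * rho(a) = [[1, -2], [-3, 7]]  ->  [[1116794481, -2565008938], [-3842689646, 8825736029]]
... * rho(a) = [[1, -2], [-3, 7]]  ->  [[8811821295, -20188651528], [-30319897733, 69465531495]]
... * rho(b) = [[4, -11], [7, -19]]  ->  [[-106073275516, 286654344787], [364979129533, -986326223342]]
tr = -106073275516 + -986326223342 = -1092399498858

-1092399498858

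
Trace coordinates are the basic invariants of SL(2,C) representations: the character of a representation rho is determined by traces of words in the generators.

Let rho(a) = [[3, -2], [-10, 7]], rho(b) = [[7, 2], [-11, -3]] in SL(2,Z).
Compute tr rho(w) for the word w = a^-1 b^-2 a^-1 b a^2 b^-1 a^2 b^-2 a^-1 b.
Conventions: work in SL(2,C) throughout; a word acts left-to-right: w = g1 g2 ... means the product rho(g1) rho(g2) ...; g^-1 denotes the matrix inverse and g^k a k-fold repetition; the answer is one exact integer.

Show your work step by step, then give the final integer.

-71496622

rho(a^-1) = [[7, 2], [10, 3]]
... * rho(b^-1) = [[-3, -2], [11, 7]]  ->  [[1, 0], [3, 1]]
... * rho(b^-1) = [[-3, -2], [11, 7]]  ->  [[-3, -2], [2, 1]]
... * rho(a^-1) = [[7, 2], [10, 3]]  ->  [[-41, -12], [24, 7]]
... * rho(b) = [[7, 2], [-11, -3]]  ->  [[-155, -46], [91, 27]]
... * rho(a) = [[3, -2], [-10, 7]]  ->  [[-5, -12], [3, 7]]
... * rho(a) = [[3, -2], [-10, 7]]  ->  [[105, -74], [-61, 43]]
... * rho(b^-1) = [[-3, -2], [11, 7]]  ->  [[-1129, -728], [656, 423]]
... * rho(a) = [[3, -2], [-10, 7]]  ->  [[3893, -2838], [-2262, 1649]]
... * rho(a) = [[3, -2], [-10, 7]]  ->  [[40059, -27652], [-23276, 16067]]
... * rho(b^-1) = [[-3, -2], [11, 7]]  ->  [[-424349, -273682], [246565, 159021]]
... * rho(b^-1) = [[-3, -2], [11, 7]]  ->  [[-1737455, -1067076], [1009536, 620017]]
... * rho(a^-1) = [[7, 2], [10, 3]]  ->  [[-22832945, -6676138], [13266922, 3879123]]
... * rho(b) = [[7, 2], [-11, -3]]  ->  [[-86393097, -25637476], [50198101, 14896475]]
tr = -86393097 + 14896475 = -71496622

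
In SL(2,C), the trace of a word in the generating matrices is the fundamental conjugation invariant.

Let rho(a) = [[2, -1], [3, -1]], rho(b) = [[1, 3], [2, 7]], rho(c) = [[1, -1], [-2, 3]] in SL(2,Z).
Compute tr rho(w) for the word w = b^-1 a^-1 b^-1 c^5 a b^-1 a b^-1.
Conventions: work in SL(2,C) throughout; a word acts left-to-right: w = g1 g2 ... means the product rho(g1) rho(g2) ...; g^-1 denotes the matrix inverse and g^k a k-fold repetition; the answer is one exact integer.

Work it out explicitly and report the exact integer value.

-463210

rho(b^-1) = [[7, -3], [-2, 1]]
... * rho(a^-1) = [[-1, 1], [-3, 2]]  ->  [[2, 1], [-1, 0]]
... * rho(b^-1) = [[7, -3], [-2, 1]]  ->  [[12, -5], [-7, 3]]
... * rho(c) = [[1, -1], [-2, 3]]  ->  [[22, -27], [-13, 16]]
... * rho(c) = [[1, -1], [-2, 3]]  ->  [[76, -103], [-45, 61]]
... * rho(c) = [[1, -1], [-2, 3]]  ->  [[282, -385], [-167, 228]]
... * rho(c) = [[1, -1], [-2, 3]]  ->  [[1052, -1437], [-623, 851]]
... * rho(c) = [[1, -1], [-2, 3]]  ->  [[3926, -5363], [-2325, 3176]]
... * rho(a) = [[2, -1], [3, -1]]  ->  [[-8237, 1437], [4878, -851]]
... * rho(b^-1) = [[7, -3], [-2, 1]]  ->  [[-60533, 26148], [35848, -15485]]
... * rho(a) = [[2, -1], [3, -1]]  ->  [[-42622, 34385], [25241, -20363]]
... * rho(b^-1) = [[7, -3], [-2, 1]]  ->  [[-367124, 162251], [217413, -96086]]
tr = -367124 + -96086 = -463210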